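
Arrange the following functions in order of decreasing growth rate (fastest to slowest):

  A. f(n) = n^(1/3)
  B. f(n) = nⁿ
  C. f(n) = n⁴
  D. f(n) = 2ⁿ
B > D > C > A

Comparing growth rates:
B = nⁿ is O(nⁿ)
D = 2ⁿ is O(2ⁿ)
C = n⁴ is O(n⁴)
A = n^(1/3) is O(n^(1/3))

Therefore, the order from fastest to slowest is: B > D > C > A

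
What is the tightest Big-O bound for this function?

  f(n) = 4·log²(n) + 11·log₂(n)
O(log² n)

The dominant term in 4·log²(n) + 11·log₂(n) is 4·log²(n), which is Θ(log² n).
Lower-order terms (11·log₂(n)) are asymptotically negligible.
Constants are absorbed, so the tightest bound is O(log² n).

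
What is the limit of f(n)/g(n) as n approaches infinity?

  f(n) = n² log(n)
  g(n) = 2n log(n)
∞

Since n² log(n) (O(n² log n)) grows faster than 2n log(n) (O(n log n)),
the ratio f(n)/g(n) → ∞ as n → ∞.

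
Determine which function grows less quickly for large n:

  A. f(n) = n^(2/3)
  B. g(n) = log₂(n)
B

f(n) = n^(2/3) is O(n^(2/3)), while g(n) = log₂(n) is O(log n).
Since O(log n) grows slower than O(n^(2/3)), g(n) is dominated.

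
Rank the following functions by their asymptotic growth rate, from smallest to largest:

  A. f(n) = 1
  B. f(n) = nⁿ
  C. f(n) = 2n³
A < C < B

Comparing growth rates:
A = 1 is O(1)
C = 2n³ is O(n³)
B = nⁿ is O(nⁿ)

Therefore, the order from slowest to fastest is: A < C < B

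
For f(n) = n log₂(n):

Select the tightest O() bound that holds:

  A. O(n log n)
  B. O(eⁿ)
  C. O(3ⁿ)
A

f(n) = n log₂(n) is O(n log n).
All listed options are valid Big-O bounds (upper bounds),
but O(n log n) is the tightest (smallest valid bound).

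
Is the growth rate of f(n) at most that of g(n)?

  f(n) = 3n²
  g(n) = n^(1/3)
False

f(n) = 3n² is O(n²), and g(n) = n^(1/3) is O(n^(1/3)).
Since O(n²) grows faster than O(n^(1/3)), f(n) = O(g(n)) is false.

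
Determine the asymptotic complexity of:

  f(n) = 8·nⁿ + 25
O(nⁿ)

The dominant term in 8·nⁿ + 25 is 8·nⁿ, which is Θ(nⁿ).
Lower-order terms (25) are asymptotically negligible.
Constants are absorbed, so the tightest bound is O(nⁿ).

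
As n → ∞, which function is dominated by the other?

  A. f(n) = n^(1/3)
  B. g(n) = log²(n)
B

f(n) = n^(1/3) is O(n^(1/3)), while g(n) = log²(n) is O(log² n).
Since O(log² n) grows slower than O(n^(1/3)), g(n) is dominated.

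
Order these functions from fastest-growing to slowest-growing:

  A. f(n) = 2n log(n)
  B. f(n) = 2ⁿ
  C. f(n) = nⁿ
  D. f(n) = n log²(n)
C > B > D > A

Comparing growth rates:
C = nⁿ is O(nⁿ)
B = 2ⁿ is O(2ⁿ)
D = n log²(n) is O(n log² n)
A = 2n log(n) is O(n log n)

Therefore, the order from fastest to slowest is: C > B > D > A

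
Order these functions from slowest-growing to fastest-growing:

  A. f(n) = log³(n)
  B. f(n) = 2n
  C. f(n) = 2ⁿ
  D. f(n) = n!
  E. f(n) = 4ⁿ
A < B < C < E < D

Comparing growth rates:
A = log³(n) is O(log³ n)
B = 2n is O(n)
C = 2ⁿ is O(2ⁿ)
E = 4ⁿ is O(4ⁿ)
D = n! is O(n!)

Therefore, the order from slowest to fastest is: A < B < C < E < D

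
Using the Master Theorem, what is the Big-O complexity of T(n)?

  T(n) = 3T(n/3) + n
Θ(n log n)

Master Theorem: a = 3, b = 3, f(n) = n.
Compute the critical exponent d = log₃(3) = 1.
Compare f(n) = Θ(n) against n^d:
  k = 1 = d, so f(n) = Θ(n^d) — Case 2.
  Work is balanced across levels: T(n) = Θ(n^d log n) = Θ(n log n).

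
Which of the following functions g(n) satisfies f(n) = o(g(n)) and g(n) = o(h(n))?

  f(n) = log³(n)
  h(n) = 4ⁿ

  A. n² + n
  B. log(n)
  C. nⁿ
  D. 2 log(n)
A

We need g(n) with log³(n) = o(g(n)) and g(n) = o(4ⁿ), i.e. O(log³ n) ≺ g ≺ O(4ⁿ).
Check each option:
  A. n² + n — O(n²) is strictly between O(log³ n) and O(4ⁿ) ✓
  B. log(n) — O(log n) does not grow strictly faster than f(n)
  C. nⁿ — O(nⁿ) does not grow strictly slower than h(n)
  D. 2 log(n) — O(log n) does not grow strictly faster than f(n)

Only option A (n² + n) lies strictly between.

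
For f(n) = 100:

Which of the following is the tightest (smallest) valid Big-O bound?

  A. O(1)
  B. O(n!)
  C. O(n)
A

f(n) = 100 is O(1).
All listed options are valid Big-O bounds (upper bounds),
but O(1) is the tightest (smallest valid bound).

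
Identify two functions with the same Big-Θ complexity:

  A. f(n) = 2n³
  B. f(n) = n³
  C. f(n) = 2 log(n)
A and B

Examining each function:
  A. 2n³ is O(n³)
  B. n³ is O(n³)
  C. 2 log(n) is O(log n)

Functions A and B both have the same complexity class.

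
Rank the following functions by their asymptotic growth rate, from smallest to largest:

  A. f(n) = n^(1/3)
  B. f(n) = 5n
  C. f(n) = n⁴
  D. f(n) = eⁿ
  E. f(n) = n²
A < B < E < C < D

Comparing growth rates:
A = n^(1/3) is O(n^(1/3))
B = 5n is O(n)
E = n² is O(n²)
C = n⁴ is O(n⁴)
D = eⁿ is O(eⁿ)

Therefore, the order from slowest to fastest is: A < B < E < C < D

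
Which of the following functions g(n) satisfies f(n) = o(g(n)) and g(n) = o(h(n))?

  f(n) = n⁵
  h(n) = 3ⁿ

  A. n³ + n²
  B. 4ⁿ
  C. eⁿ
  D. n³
C

We need g(n) with n⁵ = o(g(n)) and g(n) = o(3ⁿ), i.e. O(n⁵) ≺ g ≺ O(3ⁿ).
Check each option:
  A. n³ + n² — O(n³) does not grow strictly faster than f(n)
  B. 4ⁿ — O(4ⁿ) does not grow strictly slower than h(n)
  C. eⁿ — O(eⁿ) is strictly between O(n⁵) and O(3ⁿ) ✓
  D. n³ — O(n³) does not grow strictly faster than f(n)

Only option C (eⁿ) lies strictly between.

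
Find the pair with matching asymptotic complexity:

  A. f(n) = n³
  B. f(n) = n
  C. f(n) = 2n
B and C

Examining each function:
  A. n³ is O(n³)
  B. n is O(n)
  C. 2n is O(n)

Functions B and C both have the same complexity class.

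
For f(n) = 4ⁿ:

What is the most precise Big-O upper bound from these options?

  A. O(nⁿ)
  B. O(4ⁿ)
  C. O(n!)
B

f(n) = 4ⁿ is O(4ⁿ).
All listed options are valid Big-O bounds (upper bounds),
but O(4ⁿ) is the tightest (smallest valid bound).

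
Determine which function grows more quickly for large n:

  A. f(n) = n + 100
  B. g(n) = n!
B

f(n) = n + 100 is O(n), while g(n) = n! is O(n!).
Since O(n!) grows faster than O(n), g(n) dominates.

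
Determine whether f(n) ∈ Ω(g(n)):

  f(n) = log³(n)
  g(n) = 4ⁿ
False

f(n) = log³(n) is O(log³ n), and g(n) = 4ⁿ is O(4ⁿ).
Since O(log³ n) grows slower than O(4ⁿ), f(n) = Ω(g(n)) is false.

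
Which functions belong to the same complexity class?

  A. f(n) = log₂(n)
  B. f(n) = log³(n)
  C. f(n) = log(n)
A and C

Examining each function:
  A. log₂(n) is O(log n)
  B. log³(n) is O(log³ n)
  C. log(n) is O(log n)

Functions A and C both have the same complexity class.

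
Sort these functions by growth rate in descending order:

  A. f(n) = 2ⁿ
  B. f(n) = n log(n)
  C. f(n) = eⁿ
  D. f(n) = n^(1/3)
C > A > B > D

Comparing growth rates:
C = eⁿ is O(eⁿ)
A = 2ⁿ is O(2ⁿ)
B = n log(n) is O(n log n)
D = n^(1/3) is O(n^(1/3))

Therefore, the order from fastest to slowest is: C > A > B > D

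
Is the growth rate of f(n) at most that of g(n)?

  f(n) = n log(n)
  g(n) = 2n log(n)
True

f(n) = n log(n) and g(n) = 2n log(n) are both O(n log n).
Big-O permits equal growth rates (f ≤ c·g for some c), so f(n) = O(g(n)) is true.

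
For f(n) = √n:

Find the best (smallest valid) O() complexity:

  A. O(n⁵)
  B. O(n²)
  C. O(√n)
C

f(n) = √n is O(√n).
All listed options are valid Big-O bounds (upper bounds),
but O(√n) is the tightest (smallest valid bound).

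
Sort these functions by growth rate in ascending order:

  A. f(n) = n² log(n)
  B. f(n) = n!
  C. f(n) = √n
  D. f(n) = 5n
C < D < A < B

Comparing growth rates:
C = √n is O(√n)
D = 5n is O(n)
A = n² log(n) is O(n² log n)
B = n! is O(n!)

Therefore, the order from slowest to fastest is: C < D < A < B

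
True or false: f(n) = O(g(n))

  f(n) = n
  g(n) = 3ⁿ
True

f(n) = n is O(n), and g(n) = 3ⁿ is O(3ⁿ).
Since O(n) ⊆ O(3ⁿ) (f grows no faster than g), f(n) = O(g(n)) is true.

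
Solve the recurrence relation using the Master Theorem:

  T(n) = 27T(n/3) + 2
Θ(n³)

Master Theorem: a = 27, b = 3, f(n) = 2.
Compute the critical exponent d = log₃(27) = 3.
Compare f(n) = Θ(1) against n^d:
  k = 0 < d = 3, so f(n) = O(n^(d-ε)) — Case 1.
  The recursion cost dominates: T(n) = Θ(n^d) = Θ(n³).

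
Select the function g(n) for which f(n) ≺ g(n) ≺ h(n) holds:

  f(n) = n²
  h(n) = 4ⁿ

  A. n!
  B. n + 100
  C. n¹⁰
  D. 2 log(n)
C

We need g(n) with n² = o(g(n)) and g(n) = o(4ⁿ), i.e. O(n²) ≺ g ≺ O(4ⁿ).
Check each option:
  A. n! — O(n!) does not grow strictly slower than h(n)
  B. n + 100 — O(n) does not grow strictly faster than f(n)
  C. n¹⁰ — O(n¹⁰) is strictly between O(n²) and O(4ⁿ) ✓
  D. 2 log(n) — O(log n) does not grow strictly faster than f(n)

Only option C (n¹⁰) lies strictly between.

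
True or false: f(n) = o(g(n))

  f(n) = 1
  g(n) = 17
False

f(n) = 1 is O(1), and g(n) = 17 is O(1).
Since they have the same growth rate, f(n) = o(g(n)) is false.
(f = o(g) requires f to grow strictly slower, not equal.)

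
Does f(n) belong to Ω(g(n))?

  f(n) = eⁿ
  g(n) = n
True

f(n) = eⁿ is O(eⁿ), and g(n) = n is O(n).
Since O(eⁿ) grows at least as fast as O(n), f(n) = Ω(g(n)) is true.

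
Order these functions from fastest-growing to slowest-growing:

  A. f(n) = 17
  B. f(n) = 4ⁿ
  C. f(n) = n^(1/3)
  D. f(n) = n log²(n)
B > D > C > A

Comparing growth rates:
B = 4ⁿ is O(4ⁿ)
D = n log²(n) is O(n log² n)
C = n^(1/3) is O(n^(1/3))
A = 17 is O(1)

Therefore, the order from fastest to slowest is: B > D > C > A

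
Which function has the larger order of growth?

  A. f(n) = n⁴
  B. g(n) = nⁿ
B

f(n) = n⁴ is O(n⁴), while g(n) = nⁿ is O(nⁿ).
Since O(nⁿ) grows faster than O(n⁴), g(n) dominates.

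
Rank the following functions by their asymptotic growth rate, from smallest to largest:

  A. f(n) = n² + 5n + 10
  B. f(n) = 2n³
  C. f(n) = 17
C < A < B

Comparing growth rates:
C = 17 is O(1)
A = n² + 5n + 10 is O(n²)
B = 2n³ is O(n³)

Therefore, the order from slowest to fastest is: C < A < B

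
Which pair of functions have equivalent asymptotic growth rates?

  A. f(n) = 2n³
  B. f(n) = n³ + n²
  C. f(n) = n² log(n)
A and B

Examining each function:
  A. 2n³ is O(n³)
  B. n³ + n² is O(n³)
  C. n² log(n) is O(n² log n)

Functions A and B both have the same complexity class.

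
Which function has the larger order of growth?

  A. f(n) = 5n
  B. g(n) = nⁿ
B

f(n) = 5n is O(n), while g(n) = nⁿ is O(nⁿ).
Since O(nⁿ) grows faster than O(n), g(n) dominates.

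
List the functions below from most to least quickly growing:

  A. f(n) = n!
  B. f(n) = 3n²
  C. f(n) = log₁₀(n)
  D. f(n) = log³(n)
A > B > D > C

Comparing growth rates:
A = n! is O(n!)
B = 3n² is O(n²)
D = log³(n) is O(log³ n)
C = log₁₀(n) is O(log n)

Therefore, the order from fastest to slowest is: A > B > D > C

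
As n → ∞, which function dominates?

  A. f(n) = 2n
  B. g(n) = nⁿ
B

f(n) = 2n is O(n), while g(n) = nⁿ is O(nⁿ).
Since O(nⁿ) grows faster than O(n), g(n) dominates.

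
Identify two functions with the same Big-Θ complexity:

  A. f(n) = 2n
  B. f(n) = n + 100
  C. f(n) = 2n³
A and B

Examining each function:
  A. 2n is O(n)
  B. n + 100 is O(n)
  C. 2n³ is O(n³)

Functions A and B both have the same complexity class.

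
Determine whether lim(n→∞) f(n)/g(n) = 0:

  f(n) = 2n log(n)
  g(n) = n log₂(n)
False

f(n) = 2n log(n) is O(n log n), and g(n) = n log₂(n) is O(n log n).
Since they have the same growth rate, f(n) = o(g(n)) is false.
(f = o(g) requires f to grow strictly slower, not equal.)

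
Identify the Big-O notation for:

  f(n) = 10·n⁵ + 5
O(n⁵)

The dominant term in 10·n⁵ + 5 is 10·n⁵, which is Θ(n⁵).
Lower-order terms (5) are asymptotically negligible.
Constants are absorbed, so the tightest bound is O(n⁵).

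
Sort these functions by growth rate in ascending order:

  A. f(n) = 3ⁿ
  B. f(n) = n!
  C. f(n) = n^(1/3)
C < A < B

Comparing growth rates:
C = n^(1/3) is O(n^(1/3))
A = 3ⁿ is O(3ⁿ)
B = n! is O(n!)

Therefore, the order from slowest to fastest is: C < A < B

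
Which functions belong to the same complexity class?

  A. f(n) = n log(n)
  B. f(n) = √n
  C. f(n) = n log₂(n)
A and C

Examining each function:
  A. n log(n) is O(n log n)
  B. √n is O(√n)
  C. n log₂(n) is O(n log n)

Functions A and C both have the same complexity class.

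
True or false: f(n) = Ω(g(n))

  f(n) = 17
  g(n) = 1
True

f(n) = 17 and g(n) = 1 are both O(1).
Big-Ω permits equal growth rates (f ≥ c·g for some c > 0), so f(n) = Ω(g(n)) is true.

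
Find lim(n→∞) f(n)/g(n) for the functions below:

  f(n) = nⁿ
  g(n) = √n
∞

Since nⁿ (O(nⁿ)) grows faster than √n (O(√n)),
the ratio f(n)/g(n) → ∞ as n → ∞.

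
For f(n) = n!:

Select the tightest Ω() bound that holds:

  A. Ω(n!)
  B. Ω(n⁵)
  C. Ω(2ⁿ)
A

f(n) = n! is Ω(n!).
All listed options are valid Big-Ω bounds (lower bounds),
but Ω(n!) is the tightest (largest valid bound).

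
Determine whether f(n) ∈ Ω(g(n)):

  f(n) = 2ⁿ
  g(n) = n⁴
True

f(n) = 2ⁿ is O(2ⁿ), and g(n) = n⁴ is O(n⁴).
Since O(2ⁿ) grows at least as fast as O(n⁴), f(n) = Ω(g(n)) is true.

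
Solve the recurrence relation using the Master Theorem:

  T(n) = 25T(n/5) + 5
Θ(n²)

Master Theorem: a = 25, b = 5, f(n) = 5.
Compute the critical exponent d = log₅(25) = 2.
Compare f(n) = Θ(1) against n^d:
  k = 0 < d = 2, so f(n) = O(n^(d-ε)) — Case 1.
  The recursion cost dominates: T(n) = Θ(n^d) = Θ(n²).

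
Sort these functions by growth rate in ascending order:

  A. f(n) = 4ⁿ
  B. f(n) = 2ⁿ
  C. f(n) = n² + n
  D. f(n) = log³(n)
D < C < B < A

Comparing growth rates:
D = log³(n) is O(log³ n)
C = n² + n is O(n²)
B = 2ⁿ is O(2ⁿ)
A = 4ⁿ is O(4ⁿ)

Therefore, the order from slowest to fastest is: D < C < B < A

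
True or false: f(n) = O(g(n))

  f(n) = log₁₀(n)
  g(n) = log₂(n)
True

f(n) = log₁₀(n) and g(n) = log₂(n) are both O(log n).
Big-O permits equal growth rates (f ≤ c·g for some c), so f(n) = O(g(n)) is true.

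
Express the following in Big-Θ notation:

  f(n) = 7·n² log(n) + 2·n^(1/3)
Θ(n² log n)

Order the terms by growth rate: 2·n^(1/3) ≺ 7·n² log(n).
The fastest-growing term 7·n² log(n) dominates as n → ∞; dropping its constant factor gives Θ(n² log n).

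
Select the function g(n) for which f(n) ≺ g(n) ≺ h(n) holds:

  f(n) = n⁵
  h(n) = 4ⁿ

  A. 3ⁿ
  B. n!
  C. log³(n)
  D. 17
A

We need g(n) with n⁵ = o(g(n)) and g(n) = o(4ⁿ), i.e. O(n⁵) ≺ g ≺ O(4ⁿ).
Check each option:
  A. 3ⁿ — O(3ⁿ) is strictly between O(n⁵) and O(4ⁿ) ✓
  B. n! — O(n!) does not grow strictly slower than h(n)
  C. log³(n) — O(log³ n) does not grow strictly faster than f(n)
  D. 17 — O(1) does not grow strictly faster than f(n)

Only option A (3ⁿ) lies strictly between.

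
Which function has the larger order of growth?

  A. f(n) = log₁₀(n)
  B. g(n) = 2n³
B

f(n) = log₁₀(n) is O(log n), while g(n) = 2n³ is O(n³).
Since O(n³) grows faster than O(log n), g(n) dominates.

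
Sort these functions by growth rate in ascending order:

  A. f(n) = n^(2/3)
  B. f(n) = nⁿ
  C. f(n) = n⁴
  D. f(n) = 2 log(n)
D < A < C < B

Comparing growth rates:
D = 2 log(n) is O(log n)
A = n^(2/3) is O(n^(2/3))
C = n⁴ is O(n⁴)
B = nⁿ is O(nⁿ)

Therefore, the order from slowest to fastest is: D < A < C < B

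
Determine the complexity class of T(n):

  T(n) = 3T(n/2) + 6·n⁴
Θ(n⁴)

Master Theorem: a = 3, b = 2, f(n) = 6·n⁴.
Compute the critical exponent d = log₂(3) = 1.585.
Compare f(n) = Θ(n⁴) against n^d:
  k = 4 > d = 1.585, so f(n) = Ω(n^(d+ε)) — Case 3.
  Regularity: a·(n/b)^4/n^4 = a/b^4 = 3/16 < 1 ✓.
  The top-level work dominates: T(n) = Θ(f(n)) = Θ(n⁴).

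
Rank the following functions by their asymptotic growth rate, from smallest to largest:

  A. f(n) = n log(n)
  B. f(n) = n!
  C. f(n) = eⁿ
A < C < B

Comparing growth rates:
A = n log(n) is O(n log n)
C = eⁿ is O(eⁿ)
B = n! is O(n!)

Therefore, the order from slowest to fastest is: A < C < B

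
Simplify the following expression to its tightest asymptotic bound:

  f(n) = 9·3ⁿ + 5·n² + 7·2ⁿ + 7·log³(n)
Θ(3ⁿ)

Order the terms by growth rate: 7·log³(n) ≺ 5·n² ≺ 7·2ⁿ ≺ 9·3ⁿ.
The fastest-growing term 9·3ⁿ dominates as n → ∞; dropping its constant factor gives Θ(3ⁿ).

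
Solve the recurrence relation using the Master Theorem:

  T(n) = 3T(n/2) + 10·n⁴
Θ(n⁴)

Master Theorem: a = 3, b = 2, f(n) = 10·n⁴.
Compute the critical exponent d = log₂(3) = 1.585.
Compare f(n) = Θ(n⁴) against n^d:
  k = 4 > d = 1.585, so f(n) = Ω(n^(d+ε)) — Case 3.
  Regularity: a·(n/b)^4/n^4 = a/b^4 = 3/16 < 1 ✓.
  The top-level work dominates: T(n) = Θ(f(n)) = Θ(n⁴).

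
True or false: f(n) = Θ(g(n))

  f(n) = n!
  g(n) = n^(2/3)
False

f(n) = n! is O(n!), and g(n) = n^(2/3) is O(n^(2/3)).
Since they have different growth rates, f(n) = Θ(g(n)) is false.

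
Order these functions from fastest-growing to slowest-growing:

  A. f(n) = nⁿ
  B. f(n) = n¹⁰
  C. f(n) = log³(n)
A > B > C

Comparing growth rates:
A = nⁿ is O(nⁿ)
B = n¹⁰ is O(n¹⁰)
C = log³(n) is O(log³ n)

Therefore, the order from fastest to slowest is: A > B > C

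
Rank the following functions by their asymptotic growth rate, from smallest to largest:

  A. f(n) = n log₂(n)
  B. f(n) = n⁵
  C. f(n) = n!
A < B < C

Comparing growth rates:
A = n log₂(n) is O(n log n)
B = n⁵ is O(n⁵)
C = n! is O(n!)

Therefore, the order from slowest to fastest is: A < B < C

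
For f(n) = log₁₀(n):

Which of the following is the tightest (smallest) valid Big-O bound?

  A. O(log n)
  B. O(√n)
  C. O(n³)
A

f(n) = log₁₀(n) is O(log n).
All listed options are valid Big-O bounds (upper bounds),
but O(log n) is the tightest (smallest valid bound).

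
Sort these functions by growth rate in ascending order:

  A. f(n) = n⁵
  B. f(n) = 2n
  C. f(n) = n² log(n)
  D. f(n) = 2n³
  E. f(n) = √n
E < B < C < D < A

Comparing growth rates:
E = √n is O(√n)
B = 2n is O(n)
C = n² log(n) is O(n² log n)
D = 2n³ is O(n³)
A = n⁵ is O(n⁵)

Therefore, the order from slowest to fastest is: E < B < C < D < A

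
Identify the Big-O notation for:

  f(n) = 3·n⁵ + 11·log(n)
O(n⁵)

The dominant term in 3·n⁵ + 11·log(n) is 3·n⁵, which is Θ(n⁵).
Lower-order terms (11·log(n)) are asymptotically negligible.
Constants are absorbed, so the tightest bound is O(n⁵).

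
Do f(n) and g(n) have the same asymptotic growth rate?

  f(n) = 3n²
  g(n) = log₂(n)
False

f(n) = 3n² is O(n²), and g(n) = log₂(n) is O(log n).
Since they have different growth rates, f(n) = Θ(g(n)) is false.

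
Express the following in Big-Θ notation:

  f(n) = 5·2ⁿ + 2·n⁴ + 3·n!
Θ(n!)

Order the terms by growth rate: 2·n⁴ ≺ 5·2ⁿ ≺ 3·n!.
The fastest-growing term 3·n! dominates as n → ∞; dropping its constant factor gives Θ(n!).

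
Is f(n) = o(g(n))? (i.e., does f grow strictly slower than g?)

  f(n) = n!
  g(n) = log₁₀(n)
False

f(n) = n! is O(n!), and g(n) = log₁₀(n) is O(log n).
Since O(n!) grows faster than or equal to O(log n), f(n) = o(g(n)) is false.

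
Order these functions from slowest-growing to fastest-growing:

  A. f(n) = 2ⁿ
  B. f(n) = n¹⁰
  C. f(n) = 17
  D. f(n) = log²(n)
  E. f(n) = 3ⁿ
C < D < B < A < E

Comparing growth rates:
C = 17 is O(1)
D = log²(n) is O(log² n)
B = n¹⁰ is O(n¹⁰)
A = 2ⁿ is O(2ⁿ)
E = 3ⁿ is O(3ⁿ)

Therefore, the order from slowest to fastest is: C < D < B < A < E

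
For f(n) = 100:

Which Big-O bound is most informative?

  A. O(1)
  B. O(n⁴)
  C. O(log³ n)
A

f(n) = 100 is O(1).
All listed options are valid Big-O bounds (upper bounds),
but O(1) is the tightest (smallest valid bound).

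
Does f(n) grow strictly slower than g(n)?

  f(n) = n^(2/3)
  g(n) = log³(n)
False

f(n) = n^(2/3) is O(n^(2/3)), and g(n) = log³(n) is O(log³ n).
Since O(n^(2/3)) grows faster than or equal to O(log³ n), f(n) = o(g(n)) is false.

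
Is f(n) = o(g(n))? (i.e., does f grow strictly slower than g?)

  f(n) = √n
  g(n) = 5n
True

f(n) = √n is O(√n), and g(n) = 5n is O(n).
Since O(√n) grows strictly slower than O(n), f(n) = o(g(n)) is true.
This means lim(n→∞) f(n)/g(n) = 0.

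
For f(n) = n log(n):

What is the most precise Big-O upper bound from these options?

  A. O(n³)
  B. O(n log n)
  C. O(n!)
B

f(n) = n log(n) is O(n log n).
All listed options are valid Big-O bounds (upper bounds),
but O(n log n) is the tightest (smallest valid bound).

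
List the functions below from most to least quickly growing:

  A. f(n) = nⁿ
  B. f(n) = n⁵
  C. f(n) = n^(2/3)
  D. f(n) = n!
A > D > B > C

Comparing growth rates:
A = nⁿ is O(nⁿ)
D = n! is O(n!)
B = n⁵ is O(n⁵)
C = n^(2/3) is O(n^(2/3))

Therefore, the order from fastest to slowest is: A > D > B > C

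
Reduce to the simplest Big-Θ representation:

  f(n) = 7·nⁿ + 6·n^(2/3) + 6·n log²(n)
Θ(nⁿ)

Order the terms by growth rate: 6·n^(2/3) ≺ 6·n log²(n) ≺ 7·nⁿ.
The fastest-growing term 7·nⁿ dominates as n → ∞; dropping its constant factor gives Θ(nⁿ).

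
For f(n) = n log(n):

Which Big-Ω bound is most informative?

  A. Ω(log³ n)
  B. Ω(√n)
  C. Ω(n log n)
C

f(n) = n log(n) is Ω(n log n).
All listed options are valid Big-Ω bounds (lower bounds),
but Ω(n log n) is the tightest (largest valid bound).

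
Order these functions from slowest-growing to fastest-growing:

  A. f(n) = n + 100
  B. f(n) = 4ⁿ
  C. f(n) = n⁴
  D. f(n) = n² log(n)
A < D < C < B

Comparing growth rates:
A = n + 100 is O(n)
D = n² log(n) is O(n² log n)
C = n⁴ is O(n⁴)
B = 4ⁿ is O(4ⁿ)

Therefore, the order from slowest to fastest is: A < D < C < B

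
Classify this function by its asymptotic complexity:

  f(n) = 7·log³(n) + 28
O(log³ n)

The dominant term in 7·log³(n) + 28 is 7·log³(n), which is Θ(log³ n).
Lower-order terms (28) are asymptotically negligible.
Constants are absorbed, so the tightest bound is O(log³ n).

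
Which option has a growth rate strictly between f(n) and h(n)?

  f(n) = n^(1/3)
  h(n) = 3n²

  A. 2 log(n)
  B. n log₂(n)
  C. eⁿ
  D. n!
B

We need g(n) with n^(1/3) = o(g(n)) and g(n) = o(3n²), i.e. O(n^(1/3)) ≺ g ≺ O(n²).
Check each option:
  A. 2 log(n) — O(log n) does not grow strictly faster than f(n)
  B. n log₂(n) — O(n log n) is strictly between O(n^(1/3)) and O(n²) ✓
  C. eⁿ — O(eⁿ) does not grow strictly slower than h(n)
  D. n! — O(n!) does not grow strictly slower than h(n)

Only option B (n log₂(n)) lies strictly between.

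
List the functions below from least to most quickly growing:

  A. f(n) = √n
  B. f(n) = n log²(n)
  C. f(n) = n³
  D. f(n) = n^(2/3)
A < D < B < C

Comparing growth rates:
A = √n is O(√n)
D = n^(2/3) is O(n^(2/3))
B = n log²(n) is O(n log² n)
C = n³ is O(n³)

Therefore, the order from slowest to fastest is: A < D < B < C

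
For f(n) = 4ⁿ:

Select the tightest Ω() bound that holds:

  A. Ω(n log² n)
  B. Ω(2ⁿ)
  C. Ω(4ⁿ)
C

f(n) = 4ⁿ is Ω(4ⁿ).
All listed options are valid Big-Ω bounds (lower bounds),
but Ω(4ⁿ) is the tightest (largest valid bound).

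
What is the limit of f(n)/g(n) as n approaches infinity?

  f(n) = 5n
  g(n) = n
5

Since 5n and n have the same growth rate (O(n)),
the ratio converges to a constant: 5.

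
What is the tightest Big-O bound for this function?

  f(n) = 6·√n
O(√n)

The dominant term in 6·√n is 6·√n, which is Θ(√n).
Constants are absorbed, so the tightest bound is O(√n).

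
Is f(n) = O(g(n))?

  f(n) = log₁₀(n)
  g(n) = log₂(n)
True

f(n) = log₁₀(n) and g(n) = log₂(n) are both O(log n).
Big-O permits equal growth rates (f ≤ c·g for some c), so f(n) = O(g(n)) is true.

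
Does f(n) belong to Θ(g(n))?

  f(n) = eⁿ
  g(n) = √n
False

f(n) = eⁿ is O(eⁿ), and g(n) = √n is O(√n).
Since they have different growth rates, f(n) = Θ(g(n)) is false.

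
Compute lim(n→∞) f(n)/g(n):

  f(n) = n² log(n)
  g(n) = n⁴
0

Since n² log(n) (O(n² log n)) grows slower than n⁴ (O(n⁴)),
the ratio f(n)/g(n) → 0 as n → ∞.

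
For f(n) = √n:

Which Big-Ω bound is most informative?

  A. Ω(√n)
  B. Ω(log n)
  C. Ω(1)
A

f(n) = √n is Ω(√n).
All listed options are valid Big-Ω bounds (lower bounds),
but Ω(√n) is the tightest (largest valid bound).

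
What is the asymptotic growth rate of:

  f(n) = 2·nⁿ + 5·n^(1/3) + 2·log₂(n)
Θ(nⁿ)

Order the terms by growth rate: 2·log₂(n) ≺ 5·n^(1/3) ≺ 2·nⁿ.
The fastest-growing term 2·nⁿ dominates as n → ∞; dropping its constant factor gives Θ(nⁿ).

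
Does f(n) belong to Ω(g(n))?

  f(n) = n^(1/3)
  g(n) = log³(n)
True

f(n) = n^(1/3) is O(n^(1/3)), and g(n) = log³(n) is O(log³ n).
Since O(n^(1/3)) grows at least as fast as O(log³ n), f(n) = Ω(g(n)) is true.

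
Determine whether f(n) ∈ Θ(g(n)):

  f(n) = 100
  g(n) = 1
True

f(n) = 100 and g(n) = 1 are both O(1).
Since they have the same asymptotic growth rate, f(n) = Θ(g(n)) is true.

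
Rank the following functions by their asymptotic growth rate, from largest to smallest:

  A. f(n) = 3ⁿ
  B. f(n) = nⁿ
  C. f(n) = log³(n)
B > A > C

Comparing growth rates:
B = nⁿ is O(nⁿ)
A = 3ⁿ is O(3ⁿ)
C = log³(n) is O(log³ n)

Therefore, the order from fastest to slowest is: B > A > C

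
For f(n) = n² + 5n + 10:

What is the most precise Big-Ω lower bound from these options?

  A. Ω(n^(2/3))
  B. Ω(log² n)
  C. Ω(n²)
C

f(n) = n² + 5n + 10 is Ω(n²).
All listed options are valid Big-Ω bounds (lower bounds),
but Ω(n²) is the tightest (largest valid bound).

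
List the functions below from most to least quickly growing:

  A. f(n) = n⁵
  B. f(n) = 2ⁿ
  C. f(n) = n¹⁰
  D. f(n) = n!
D > B > C > A

Comparing growth rates:
D = n! is O(n!)
B = 2ⁿ is O(2ⁿ)
C = n¹⁰ is O(n¹⁰)
A = n⁵ is O(n⁵)

Therefore, the order from fastest to slowest is: D > B > C > A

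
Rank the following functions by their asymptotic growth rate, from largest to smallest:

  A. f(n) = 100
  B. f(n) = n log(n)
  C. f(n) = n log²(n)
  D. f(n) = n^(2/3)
C > B > D > A

Comparing growth rates:
C = n log²(n) is O(n log² n)
B = n log(n) is O(n log n)
D = n^(2/3) is O(n^(2/3))
A = 100 is O(1)

Therefore, the order from fastest to slowest is: C > B > D > A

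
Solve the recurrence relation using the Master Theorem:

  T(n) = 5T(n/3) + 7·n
Θ(n^log₃(5))

Master Theorem: a = 5, b = 3, f(n) = 7·n.
Compute the critical exponent d = log₃(5) = 1.465.
Compare f(n) = Θ(n) against n^d:
  k = 1 < d = 1.465, so f(n) = O(n^(d-ε)) — Case 1.
  The recursion cost dominates: T(n) = Θ(n^d) = Θ(n^log₃(5)).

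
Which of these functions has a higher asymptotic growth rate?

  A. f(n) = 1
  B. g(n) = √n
B

f(n) = 1 is O(1), while g(n) = √n is O(√n).
Since O(√n) grows faster than O(1), g(n) dominates.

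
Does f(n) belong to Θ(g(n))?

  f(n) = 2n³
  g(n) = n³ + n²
True

f(n) = 2n³ and g(n) = n³ + n² are both O(n³).
Since they have the same asymptotic growth rate, f(n) = Θ(g(n)) is true.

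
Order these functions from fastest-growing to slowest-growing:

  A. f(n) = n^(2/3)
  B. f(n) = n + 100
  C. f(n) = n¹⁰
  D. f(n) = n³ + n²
C > D > B > A

Comparing growth rates:
C = n¹⁰ is O(n¹⁰)
D = n³ + n² is O(n³)
B = n + 100 is O(n)
A = n^(2/3) is O(n^(2/3))

Therefore, the order from fastest to slowest is: C > D > B > A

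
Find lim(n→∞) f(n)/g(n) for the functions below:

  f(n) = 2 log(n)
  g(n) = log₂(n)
log(4)

Since 2 log(n) and log₂(n) have the same growth rate (O(log n)),
the ratio converges to a constant: log(4).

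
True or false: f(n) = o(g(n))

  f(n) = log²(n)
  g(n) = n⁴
True

f(n) = log²(n) is O(log² n), and g(n) = n⁴ is O(n⁴).
Since O(log² n) grows strictly slower than O(n⁴), f(n) = o(g(n)) is true.
This means lim(n→∞) f(n)/g(n) = 0.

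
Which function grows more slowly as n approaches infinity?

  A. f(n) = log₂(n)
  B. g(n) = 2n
A

f(n) = log₂(n) is O(log n), while g(n) = 2n is O(n).
Since O(log n) grows slower than O(n), f(n) is dominated.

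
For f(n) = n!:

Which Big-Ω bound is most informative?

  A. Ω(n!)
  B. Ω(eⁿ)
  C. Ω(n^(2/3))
A

f(n) = n! is Ω(n!).
All listed options are valid Big-Ω bounds (lower bounds),
but Ω(n!) is the tightest (largest valid bound).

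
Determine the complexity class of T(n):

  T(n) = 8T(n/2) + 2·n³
Θ(n³ log n)

Master Theorem: a = 8, b = 2, f(n) = 2·n³.
Compute the critical exponent d = log₂(8) = 3.
Compare f(n) = Θ(n³) against n^d:
  k = 3 = d, so f(n) = Θ(n^d) — Case 2.
  Work is balanced across levels: T(n) = Θ(n^d log n) = Θ(n³ log n).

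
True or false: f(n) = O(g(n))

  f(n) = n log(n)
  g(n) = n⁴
True

f(n) = n log(n) is O(n log n), and g(n) = n⁴ is O(n⁴).
Since O(n log n) ⊆ O(n⁴) (f grows no faster than g), f(n) = O(g(n)) is true.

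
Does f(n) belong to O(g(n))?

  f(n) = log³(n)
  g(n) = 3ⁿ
True

f(n) = log³(n) is O(log³ n), and g(n) = 3ⁿ is O(3ⁿ).
Since O(log³ n) ⊆ O(3ⁿ) (f grows no faster than g), f(n) = O(g(n)) is true.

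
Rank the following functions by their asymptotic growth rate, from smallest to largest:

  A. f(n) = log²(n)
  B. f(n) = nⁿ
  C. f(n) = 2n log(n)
A < C < B

Comparing growth rates:
A = log²(n) is O(log² n)
C = 2n log(n) is O(n log n)
B = nⁿ is O(nⁿ)

Therefore, the order from slowest to fastest is: A < C < B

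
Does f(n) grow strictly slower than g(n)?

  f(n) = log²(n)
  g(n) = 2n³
True

f(n) = log²(n) is O(log² n), and g(n) = 2n³ is O(n³).
Since O(log² n) grows strictly slower than O(n³), f(n) = o(g(n)) is true.
This means lim(n→∞) f(n)/g(n) = 0.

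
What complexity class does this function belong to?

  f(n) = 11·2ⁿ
O(2ⁿ)

The dominant term in 11·2ⁿ is 11·2ⁿ, which is Θ(2ⁿ).
Constants are absorbed, so the tightest bound is O(2ⁿ).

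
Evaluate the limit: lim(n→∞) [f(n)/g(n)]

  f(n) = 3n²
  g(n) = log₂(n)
∞

Since 3n² (O(n²)) grows faster than log₂(n) (O(log n)),
the ratio f(n)/g(n) → ∞ as n → ∞.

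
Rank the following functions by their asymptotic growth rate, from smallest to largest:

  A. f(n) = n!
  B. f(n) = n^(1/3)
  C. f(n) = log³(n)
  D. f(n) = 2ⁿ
C < B < D < A

Comparing growth rates:
C = log³(n) is O(log³ n)
B = n^(1/3) is O(n^(1/3))
D = 2ⁿ is O(2ⁿ)
A = n! is O(n!)

Therefore, the order from slowest to fastest is: C < B < D < A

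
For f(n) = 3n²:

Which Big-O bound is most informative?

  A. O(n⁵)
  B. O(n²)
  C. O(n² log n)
B

f(n) = 3n² is O(n²).
All listed options are valid Big-O bounds (upper bounds),
but O(n²) is the tightest (smallest valid bound).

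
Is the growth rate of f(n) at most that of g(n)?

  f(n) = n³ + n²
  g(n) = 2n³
True

f(n) = n³ + n² and g(n) = 2n³ are both O(n³).
Big-O permits equal growth rates (f ≤ c·g for some c), so f(n) = O(g(n)) is true.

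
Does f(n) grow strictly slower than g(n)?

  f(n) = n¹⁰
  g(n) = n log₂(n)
False

f(n) = n¹⁰ is O(n¹⁰), and g(n) = n log₂(n) is O(n log n).
Since O(n¹⁰) grows faster than or equal to O(n log n), f(n) = o(g(n)) is false.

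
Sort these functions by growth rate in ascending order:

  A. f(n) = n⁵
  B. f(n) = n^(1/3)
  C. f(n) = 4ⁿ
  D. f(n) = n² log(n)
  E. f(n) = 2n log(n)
B < E < D < A < C

Comparing growth rates:
B = n^(1/3) is O(n^(1/3))
E = 2n log(n) is O(n log n)
D = n² log(n) is O(n² log n)
A = n⁵ is O(n⁵)
C = 4ⁿ is O(4ⁿ)

Therefore, the order from slowest to fastest is: B < E < D < A < C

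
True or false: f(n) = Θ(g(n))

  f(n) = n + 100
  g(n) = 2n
True

f(n) = n + 100 and g(n) = 2n are both O(n).
Since they have the same asymptotic growth rate, f(n) = Θ(g(n)) is true.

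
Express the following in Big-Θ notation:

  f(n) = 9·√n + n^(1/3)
Θ(√n)

Order the terms by growth rate: n^(1/3) ≺ 9·√n.
The fastest-growing term 9·√n dominates as n → ∞; dropping its constant factor gives Θ(√n).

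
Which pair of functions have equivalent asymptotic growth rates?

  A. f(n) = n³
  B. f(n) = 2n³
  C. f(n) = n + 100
A and B

Examining each function:
  A. n³ is O(n³)
  B. 2n³ is O(n³)
  C. n + 100 is O(n)

Functions A and B both have the same complexity class.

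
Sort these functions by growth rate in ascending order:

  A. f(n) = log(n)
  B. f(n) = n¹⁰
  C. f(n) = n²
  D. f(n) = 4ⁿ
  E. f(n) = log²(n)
A < E < C < B < D

Comparing growth rates:
A = log(n) is O(log n)
E = log²(n) is O(log² n)
C = n² is O(n²)
B = n¹⁰ is O(n¹⁰)
D = 4ⁿ is O(4ⁿ)

Therefore, the order from slowest to fastest is: A < E < C < B < D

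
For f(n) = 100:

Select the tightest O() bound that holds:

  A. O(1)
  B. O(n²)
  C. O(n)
A

f(n) = 100 is O(1).
All listed options are valid Big-O bounds (upper bounds),
but O(1) is the tightest (smallest valid bound).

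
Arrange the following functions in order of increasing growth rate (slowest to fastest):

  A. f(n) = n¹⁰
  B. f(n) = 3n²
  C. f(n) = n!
B < A < C

Comparing growth rates:
B = 3n² is O(n²)
A = n¹⁰ is O(n¹⁰)
C = n! is O(n!)

Therefore, the order from slowest to fastest is: B < A < C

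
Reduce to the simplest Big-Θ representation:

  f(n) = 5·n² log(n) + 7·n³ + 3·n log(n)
Θ(n³)

Order the terms by growth rate: 3·n log(n) ≺ 5·n² log(n) ≺ 7·n³.
The fastest-growing term 7·n³ dominates as n → ∞; dropping its constant factor gives Θ(n³).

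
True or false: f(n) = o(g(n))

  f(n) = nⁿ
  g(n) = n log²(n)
False

f(n) = nⁿ is O(nⁿ), and g(n) = n log²(n) is O(n log² n).
Since O(nⁿ) grows faster than or equal to O(n log² n), f(n) = o(g(n)) is false.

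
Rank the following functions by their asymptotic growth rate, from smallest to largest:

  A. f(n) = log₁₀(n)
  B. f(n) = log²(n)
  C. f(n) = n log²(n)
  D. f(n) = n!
A < B < C < D

Comparing growth rates:
A = log₁₀(n) is O(log n)
B = log²(n) is O(log² n)
C = n log²(n) is O(n log² n)
D = n! is O(n!)

Therefore, the order from slowest to fastest is: A < B < C < D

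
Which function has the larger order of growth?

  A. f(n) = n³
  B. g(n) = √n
A

f(n) = n³ is O(n³), while g(n) = √n is O(√n).
Since O(n³) grows faster than O(√n), f(n) dominates.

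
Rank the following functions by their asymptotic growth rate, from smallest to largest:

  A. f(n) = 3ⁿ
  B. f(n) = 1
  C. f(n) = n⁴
B < C < A

Comparing growth rates:
B = 1 is O(1)
C = n⁴ is O(n⁴)
A = 3ⁿ is O(3ⁿ)

Therefore, the order from slowest to fastest is: B < C < A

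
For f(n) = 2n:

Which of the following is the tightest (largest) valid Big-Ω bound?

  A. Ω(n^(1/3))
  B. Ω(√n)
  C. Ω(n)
C

f(n) = 2n is Ω(n).
All listed options are valid Big-Ω bounds (lower bounds),
but Ω(n) is the tightest (largest valid bound).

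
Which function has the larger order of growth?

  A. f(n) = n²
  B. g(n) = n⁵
B

f(n) = n² is O(n²), while g(n) = n⁵ is O(n⁵).
Since O(n⁵) grows faster than O(n²), g(n) dominates.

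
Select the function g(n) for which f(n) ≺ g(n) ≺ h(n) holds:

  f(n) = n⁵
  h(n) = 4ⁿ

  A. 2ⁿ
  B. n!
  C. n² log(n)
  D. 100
A

We need g(n) with n⁵ = o(g(n)) and g(n) = o(4ⁿ), i.e. O(n⁵) ≺ g ≺ O(4ⁿ).
Check each option:
  A. 2ⁿ — O(2ⁿ) is strictly between O(n⁵) and O(4ⁿ) ✓
  B. n! — O(n!) does not grow strictly slower than h(n)
  C. n² log(n) — O(n² log n) does not grow strictly faster than f(n)
  D. 100 — O(1) does not grow strictly faster than f(n)

Only option A (2ⁿ) lies strictly between.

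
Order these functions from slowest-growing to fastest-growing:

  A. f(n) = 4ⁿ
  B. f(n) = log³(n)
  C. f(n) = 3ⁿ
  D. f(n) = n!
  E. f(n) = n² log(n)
B < E < C < A < D

Comparing growth rates:
B = log³(n) is O(log³ n)
E = n² log(n) is O(n² log n)
C = 3ⁿ is O(3ⁿ)
A = 4ⁿ is O(4ⁿ)
D = n! is O(n!)

Therefore, the order from slowest to fastest is: B < E < C < A < D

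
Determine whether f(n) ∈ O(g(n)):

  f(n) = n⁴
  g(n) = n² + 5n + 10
False

f(n) = n⁴ is O(n⁴), and g(n) = n² + 5n + 10 is O(n²).
Since O(n⁴) grows faster than O(n²), f(n) = O(g(n)) is false.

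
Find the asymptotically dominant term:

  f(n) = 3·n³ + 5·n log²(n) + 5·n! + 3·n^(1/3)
5·n!

Looking at each term:
  - 3·n³ is O(n³)
  - 5·n log²(n) is O(n log² n)
  - 5·n! is O(n!)
  - 3·n^(1/3) is O(n^(1/3))

The term 5·n! (O(n!)) grows fastest and dominates all others.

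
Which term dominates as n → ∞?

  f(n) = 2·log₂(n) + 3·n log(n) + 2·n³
2·n³

Looking at each term:
  - 2·log₂(n) is O(log n)
  - 3·n log(n) is O(n log n)
  - 2·n³ is O(n³)

The term 2·n³ (O(n³)) grows fastest and dominates all others.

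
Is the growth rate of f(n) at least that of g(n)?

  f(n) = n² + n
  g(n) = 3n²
True

f(n) = n² + n and g(n) = 3n² are both O(n²).
Big-Ω permits equal growth rates (f ≥ c·g for some c > 0), so f(n) = Ω(g(n)) is true.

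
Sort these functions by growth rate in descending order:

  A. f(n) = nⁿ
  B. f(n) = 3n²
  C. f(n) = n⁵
A > C > B

Comparing growth rates:
A = nⁿ is O(nⁿ)
C = n⁵ is O(n⁵)
B = 3n² is O(n²)

Therefore, the order from fastest to slowest is: A > C > B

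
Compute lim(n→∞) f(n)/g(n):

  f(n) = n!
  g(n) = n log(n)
∞

Since n! (O(n!)) grows faster than n log(n) (O(n log n)),
the ratio f(n)/g(n) → ∞ as n → ∞.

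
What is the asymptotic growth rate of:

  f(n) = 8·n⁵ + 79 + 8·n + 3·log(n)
Θ(n⁵)

Order the terms by growth rate: 79 ≺ 3·log(n) ≺ 8·n ≺ 8·n⁵.
The fastest-growing term 8·n⁵ dominates as n → ∞; dropping its constant factor gives Θ(n⁵).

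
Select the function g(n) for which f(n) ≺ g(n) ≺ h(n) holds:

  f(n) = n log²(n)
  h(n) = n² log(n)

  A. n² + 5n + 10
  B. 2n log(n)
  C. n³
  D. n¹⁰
A

We need g(n) with n log²(n) = o(g(n)) and g(n) = o(n² log(n)), i.e. O(n log² n) ≺ g ≺ O(n² log n).
Check each option:
  A. n² + 5n + 10 — O(n²) is strictly between O(n log² n) and O(n² log n) ✓
  B. 2n log(n) — O(n log n) does not grow strictly faster than f(n)
  C. n³ — O(n³) does not grow strictly slower than h(n)
  D. n¹⁰ — O(n¹⁰) does not grow strictly slower than h(n)

Only option A (n² + 5n + 10) lies strictly between.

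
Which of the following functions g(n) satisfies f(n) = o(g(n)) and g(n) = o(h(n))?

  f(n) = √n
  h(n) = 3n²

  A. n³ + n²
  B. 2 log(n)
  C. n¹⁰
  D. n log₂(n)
D

We need g(n) with √n = o(g(n)) and g(n) = o(3n²), i.e. O(√n) ≺ g ≺ O(n²).
Check each option:
  A. n³ + n² — O(n³) does not grow strictly slower than h(n)
  B. 2 log(n) — O(log n) does not grow strictly faster than f(n)
  C. n¹⁰ — O(n¹⁰) does not grow strictly slower than h(n)
  D. n log₂(n) — O(n log n) is strictly between O(√n) and O(n²) ✓

Only option D (n log₂(n)) lies strictly between.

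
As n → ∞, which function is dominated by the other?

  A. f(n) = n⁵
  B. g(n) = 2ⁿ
A

f(n) = n⁵ is O(n⁵), while g(n) = 2ⁿ is O(2ⁿ).
Since O(n⁵) grows slower than O(2ⁿ), f(n) is dominated.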